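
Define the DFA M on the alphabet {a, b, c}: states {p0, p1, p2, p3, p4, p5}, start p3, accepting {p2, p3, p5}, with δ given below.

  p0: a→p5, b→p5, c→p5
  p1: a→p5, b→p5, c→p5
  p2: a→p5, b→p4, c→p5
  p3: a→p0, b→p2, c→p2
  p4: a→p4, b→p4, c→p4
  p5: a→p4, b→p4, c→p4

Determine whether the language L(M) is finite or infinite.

The useful states (reachable from p3 and able to reach an accepting state) are {p0, p2, p3, p5}.
Restricted to these states the transition graph has no cycle, so every accepting path has bounded length and L is finite.

finite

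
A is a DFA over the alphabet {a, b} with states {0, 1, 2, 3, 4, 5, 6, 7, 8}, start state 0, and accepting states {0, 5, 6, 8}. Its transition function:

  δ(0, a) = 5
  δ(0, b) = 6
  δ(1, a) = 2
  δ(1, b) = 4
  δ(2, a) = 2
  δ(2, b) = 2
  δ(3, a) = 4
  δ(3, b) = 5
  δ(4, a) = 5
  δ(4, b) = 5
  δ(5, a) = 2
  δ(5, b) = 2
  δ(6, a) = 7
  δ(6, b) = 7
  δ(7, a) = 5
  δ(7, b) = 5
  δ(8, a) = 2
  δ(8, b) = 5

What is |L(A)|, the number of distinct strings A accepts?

7

The useful subgraph on states {0, 5, 6, 7} is acyclic, so L(A) is finite; the longest accepting path visits 4 useful states, giving maximum string length 3.
Counting accepting paths from 0 by length: 1 of length 0, 2 of length 1, 4 of length 3. Total 7.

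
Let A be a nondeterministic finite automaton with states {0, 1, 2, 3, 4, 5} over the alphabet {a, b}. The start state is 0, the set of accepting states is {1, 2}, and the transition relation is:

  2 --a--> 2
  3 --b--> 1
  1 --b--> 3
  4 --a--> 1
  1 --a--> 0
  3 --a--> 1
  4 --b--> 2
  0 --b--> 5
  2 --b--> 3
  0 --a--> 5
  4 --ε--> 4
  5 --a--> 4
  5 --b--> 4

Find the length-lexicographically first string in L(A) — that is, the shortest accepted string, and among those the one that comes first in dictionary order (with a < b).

A breadth-first search from 0 reaches an accepting state first via the path 0 → 5 → 4 → 1 on input aaa.
No string of length < 3 is accepted (BFS exhausts all shorter strings without reaching an accepting state), and aaa is the lexicographically least accepting string of length 3.

aaa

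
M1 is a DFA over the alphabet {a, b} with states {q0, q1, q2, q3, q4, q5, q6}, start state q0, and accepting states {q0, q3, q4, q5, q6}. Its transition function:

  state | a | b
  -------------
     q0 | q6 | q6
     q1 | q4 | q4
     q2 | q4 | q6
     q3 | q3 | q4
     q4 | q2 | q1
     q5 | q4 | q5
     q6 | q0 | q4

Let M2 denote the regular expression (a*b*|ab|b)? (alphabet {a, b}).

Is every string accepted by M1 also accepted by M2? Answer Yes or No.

No

The string ba is in L(M1) but not in L(M2).
So L(M1) ⊄ L(M2).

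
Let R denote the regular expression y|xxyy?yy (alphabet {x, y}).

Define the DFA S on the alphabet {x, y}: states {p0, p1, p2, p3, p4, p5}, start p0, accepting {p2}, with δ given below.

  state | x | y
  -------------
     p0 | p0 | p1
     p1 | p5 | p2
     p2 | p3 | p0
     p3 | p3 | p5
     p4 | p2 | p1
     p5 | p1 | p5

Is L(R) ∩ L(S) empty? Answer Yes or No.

Converting the expression R to a DFA (subset construction, then merging equivalent states) gives the minimal DFA with states {r0, r1, r2, r3, r4, r5, r6, r7}, start state r0, accepting states {r2, r7} and transitions r0: x→r1, y→r2; r1: x→r3, y→r4; r2: x→r4, y→r4; r3: x→r4, y→r5; r4: x→r4, y→r4; r5: x→r4, y→r6; r6: x→r4, y→r7; r7: x→r4, y→r2.
Exploring the product automaton R × S from the start pair (r0, p0), following both machines on each input symbol, reaches 12 state pairs: (r0, p0), (r1, p0), (r2, p1), (r3, p0), (r4, p1), (r4, p5), (r4, p2), (r4, p0), (r5, p1), (r4, p3), (r6, p2), (r7, p0).
R accepts in {r2, r7} and S accepts in {p2}; no reachable pair has both components accepting, so no string drives both machines to acceptance simultaneously and L(R) ∩ L(S) = ∅.
So no string is accepted by both, and the intersection is empty.

Yes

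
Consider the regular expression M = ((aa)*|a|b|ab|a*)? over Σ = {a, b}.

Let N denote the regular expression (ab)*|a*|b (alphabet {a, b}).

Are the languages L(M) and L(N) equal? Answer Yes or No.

No

The string abab is accepted by N but rejected by M.
So L(M) ≠ L(N).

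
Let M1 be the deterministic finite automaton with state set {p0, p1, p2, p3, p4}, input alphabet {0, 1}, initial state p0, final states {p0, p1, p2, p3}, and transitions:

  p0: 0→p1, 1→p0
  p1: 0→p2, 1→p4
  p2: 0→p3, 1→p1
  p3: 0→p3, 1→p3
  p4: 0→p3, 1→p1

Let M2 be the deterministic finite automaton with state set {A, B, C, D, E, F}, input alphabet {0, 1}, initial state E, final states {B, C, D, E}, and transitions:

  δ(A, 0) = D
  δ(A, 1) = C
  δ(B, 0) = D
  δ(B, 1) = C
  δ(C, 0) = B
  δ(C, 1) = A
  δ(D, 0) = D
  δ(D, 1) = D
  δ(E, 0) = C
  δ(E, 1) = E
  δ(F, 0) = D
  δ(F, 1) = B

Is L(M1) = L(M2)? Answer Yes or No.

Yes

Exploring the product automaton M1 × M2 from the start pair (p0, E), following both machines on each input symbol, reaches 5 state pairs: (p0, E), (p1, C), (p2, B), (p4, A), (p3, D).
M1 accepts in {p0, p1, p2, p3} and M2 accepts in {B, C, D, E}. In every reachable pair the two components are either both accepting — (p0, E), (p1, C), (p2, B), (p3, D) — or both non-accepting, so no string is accepted by exactly one of the machines: L(M1) \ L(M2) and L(M2) \ L(M1) are both empty.
Hence every string is accepted by M1 iff it is accepted by M2, and the two languages coincide.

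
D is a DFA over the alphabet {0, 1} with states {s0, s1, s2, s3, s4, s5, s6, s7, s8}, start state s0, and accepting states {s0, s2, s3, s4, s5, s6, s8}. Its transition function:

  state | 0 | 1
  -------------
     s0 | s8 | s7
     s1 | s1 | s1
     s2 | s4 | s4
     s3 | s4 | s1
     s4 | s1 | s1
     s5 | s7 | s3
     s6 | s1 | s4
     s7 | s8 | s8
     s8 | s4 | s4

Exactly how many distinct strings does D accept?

The useful subgraph on states {s0, s4, s7, s8} is acyclic, so L(D) is finite; the longest accepting path visits 4 useful states, giving maximum string length 3.
Counting accepting paths from s0 by length: 1 of length 0, 1 of length 1, 4 of length 2, 4 of length 3. Total 10.

10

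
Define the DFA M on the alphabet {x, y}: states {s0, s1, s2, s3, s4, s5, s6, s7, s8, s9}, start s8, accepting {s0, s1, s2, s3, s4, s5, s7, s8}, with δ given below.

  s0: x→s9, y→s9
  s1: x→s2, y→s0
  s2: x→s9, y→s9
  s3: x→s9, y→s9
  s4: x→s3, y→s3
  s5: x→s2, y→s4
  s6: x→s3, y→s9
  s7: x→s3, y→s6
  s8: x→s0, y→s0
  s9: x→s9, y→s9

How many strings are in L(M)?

3

The useful subgraph on states {s0, s8} is acyclic, so L(M) is finite; the longest accepting path visits 2 useful states, giving maximum string length 1.
Counting accepting paths from s8 by length: 1 of length 0, 2 of length 1. Total 3.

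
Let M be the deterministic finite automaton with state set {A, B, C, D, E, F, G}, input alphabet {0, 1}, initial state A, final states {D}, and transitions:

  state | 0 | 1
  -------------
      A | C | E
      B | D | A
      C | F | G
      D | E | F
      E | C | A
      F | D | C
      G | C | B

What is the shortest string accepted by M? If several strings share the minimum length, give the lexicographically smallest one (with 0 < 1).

000

A breadth-first search from A reaches an accepting state first via the path A → C → F → D on input 000.
No string of length < 3 is accepted (BFS exhausts all shorter strings without reaching an accepting state), and 000 is the lexicographically least accepting string of length 3.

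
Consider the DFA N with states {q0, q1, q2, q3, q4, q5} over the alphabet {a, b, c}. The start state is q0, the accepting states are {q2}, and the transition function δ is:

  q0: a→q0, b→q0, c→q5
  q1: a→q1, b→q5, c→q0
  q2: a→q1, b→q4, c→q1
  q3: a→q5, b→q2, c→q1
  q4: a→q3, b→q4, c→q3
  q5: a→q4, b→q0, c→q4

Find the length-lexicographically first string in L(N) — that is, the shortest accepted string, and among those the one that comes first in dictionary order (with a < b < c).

A breadth-first search from q0 reaches an accepting state first via the path q0 → q5 → q4 → q3 → q2 on input caab.
No string of length < 4 is accepted (BFS exhausts all shorter strings without reaching an accepting state), and caab is the lexicographically least accepting string of length 4.

caab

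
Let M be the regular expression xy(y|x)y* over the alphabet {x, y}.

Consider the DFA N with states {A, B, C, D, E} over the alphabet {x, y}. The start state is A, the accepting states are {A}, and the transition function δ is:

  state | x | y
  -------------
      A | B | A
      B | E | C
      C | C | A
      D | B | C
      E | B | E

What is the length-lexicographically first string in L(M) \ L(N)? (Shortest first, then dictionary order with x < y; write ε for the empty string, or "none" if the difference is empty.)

xyx

The string xyx is accepted by M but not by N.
No shorter string lies in the difference, and xyx is the lexicographically first length-3 string in L(M) \ L(N).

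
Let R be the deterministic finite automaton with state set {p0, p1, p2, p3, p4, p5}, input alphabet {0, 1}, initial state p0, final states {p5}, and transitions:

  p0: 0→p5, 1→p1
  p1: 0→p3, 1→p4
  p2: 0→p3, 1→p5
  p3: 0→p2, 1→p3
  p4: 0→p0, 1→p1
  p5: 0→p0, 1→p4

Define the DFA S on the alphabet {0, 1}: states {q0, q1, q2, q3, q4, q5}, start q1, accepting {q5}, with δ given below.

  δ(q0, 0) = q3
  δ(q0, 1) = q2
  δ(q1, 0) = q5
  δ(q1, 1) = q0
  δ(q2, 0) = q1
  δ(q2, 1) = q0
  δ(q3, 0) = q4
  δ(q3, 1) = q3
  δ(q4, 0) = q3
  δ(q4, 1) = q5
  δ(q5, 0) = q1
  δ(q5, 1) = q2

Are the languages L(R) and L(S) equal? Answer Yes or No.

Exploring the product automaton R × S from the start pair (p0, q1), following both machines on each input symbol, reaches 6 state pairs: (p0, q1), (p5, q5), (p1, q0), (p4, q2), (p3, q3), (p2, q4).
R accepts in {p5} and S accepts in {q5}. In every reachable pair the two components are either both accepting — (p5, q5) — or both non-accepting, so no string is accepted by exactly one of the machines: L(R) \ L(S) and L(S) \ L(R) are both empty.
Hence every string is accepted by R iff it is accepted by S, and the two languages coincide.

Yes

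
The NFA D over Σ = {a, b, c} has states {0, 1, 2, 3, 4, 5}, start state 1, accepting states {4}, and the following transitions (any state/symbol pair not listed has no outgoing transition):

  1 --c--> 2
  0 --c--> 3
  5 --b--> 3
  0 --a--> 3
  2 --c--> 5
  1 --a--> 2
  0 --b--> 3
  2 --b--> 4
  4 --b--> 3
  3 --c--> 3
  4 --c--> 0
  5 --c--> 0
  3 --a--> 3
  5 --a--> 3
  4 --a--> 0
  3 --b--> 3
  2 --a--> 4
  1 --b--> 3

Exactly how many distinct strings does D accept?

The useful subgraph on states {1, 2, 4} is acyclic, so L(D) is finite; the longest accepting path visits 3 useful states, giving maximum string length 2.
Counting accepting paths from 1 by length: 4 of length 2. Total 4.

4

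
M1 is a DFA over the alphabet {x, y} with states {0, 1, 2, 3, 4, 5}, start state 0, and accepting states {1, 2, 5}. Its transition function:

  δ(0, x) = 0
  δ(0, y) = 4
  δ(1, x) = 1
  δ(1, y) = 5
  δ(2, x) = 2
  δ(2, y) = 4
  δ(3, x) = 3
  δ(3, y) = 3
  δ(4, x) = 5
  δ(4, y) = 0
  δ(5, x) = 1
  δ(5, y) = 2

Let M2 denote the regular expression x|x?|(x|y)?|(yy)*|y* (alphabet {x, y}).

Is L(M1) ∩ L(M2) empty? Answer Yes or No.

Yes

Converting the expression M2 to a DFA (subset construction, then merging equivalent states) gives the minimal DFA with states {r0, r1, r2, r3}, start state r0, accepting states {r0, r1, r2} and transitions r0: x→r1, y→r2; r1: x→r3, y→r3; r2: x→r3, y→r2; r3: x→r3, y→r3.
Exploring the product automaton M1 × M2 from the start pair (0, r0), following both machines on each input symbol, reaches 9 state pairs: (0, r0), (0, r1), (4, r2), (0, r3), (4, r3), (5, r3), (0, r2), (1, r3), (2, r3).
M1 accepts in {1, 2, 5} and M2 accepts in {r0, r1, r2}; no reachable pair has both components accepting, so no string drives both machines to acceptance simultaneously and L(M1) ∩ L(M2) = ∅.
So no string is accepted by both, and the intersection is empty.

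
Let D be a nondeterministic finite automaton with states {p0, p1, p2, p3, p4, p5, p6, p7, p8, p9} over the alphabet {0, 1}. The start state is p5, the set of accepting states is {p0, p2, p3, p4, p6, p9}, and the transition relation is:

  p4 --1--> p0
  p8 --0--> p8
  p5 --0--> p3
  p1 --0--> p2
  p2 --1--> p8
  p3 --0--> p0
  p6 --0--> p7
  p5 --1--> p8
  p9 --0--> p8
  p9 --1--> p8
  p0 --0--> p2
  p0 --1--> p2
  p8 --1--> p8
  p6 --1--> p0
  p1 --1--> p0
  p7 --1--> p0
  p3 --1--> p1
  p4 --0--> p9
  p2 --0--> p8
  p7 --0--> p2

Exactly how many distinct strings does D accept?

The useful subgraph on states {p0, p1, p2, p3, p5} is acyclic, so L(D) is finite; the longest accepting path visits 5 useful states, giving maximum string length 4.
Counting accepting paths from p5 by length: 1 of length 1, 1 of length 2, 4 of length 3, 2 of length 4. Total 8.

8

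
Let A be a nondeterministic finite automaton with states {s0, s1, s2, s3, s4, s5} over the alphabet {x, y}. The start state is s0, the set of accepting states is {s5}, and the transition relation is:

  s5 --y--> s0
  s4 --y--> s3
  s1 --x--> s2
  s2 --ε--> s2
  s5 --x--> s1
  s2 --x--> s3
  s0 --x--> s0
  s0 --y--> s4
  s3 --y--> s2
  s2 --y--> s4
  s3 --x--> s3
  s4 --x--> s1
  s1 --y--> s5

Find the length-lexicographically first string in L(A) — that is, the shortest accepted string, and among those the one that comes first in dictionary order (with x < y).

yxy

A breadth-first search from s0 reaches an accepting state first via the path s0 → s4 → s1 → s5 on input yxy.
No string of length < 3 is accepted (BFS exhausts all shorter strings without reaching an accepting state), and yxy is the lexicographically least accepting string of length 3.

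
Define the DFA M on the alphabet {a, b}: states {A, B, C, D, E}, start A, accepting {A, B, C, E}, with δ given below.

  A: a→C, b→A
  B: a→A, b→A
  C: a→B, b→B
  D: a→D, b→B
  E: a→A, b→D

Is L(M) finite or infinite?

infinite

State A is reachable from the start and can reach an accepting state, and it lies on the cycle A → A.
Traversing that cycle any number of times yields accepted strings of unbounded length, so the language is infinite.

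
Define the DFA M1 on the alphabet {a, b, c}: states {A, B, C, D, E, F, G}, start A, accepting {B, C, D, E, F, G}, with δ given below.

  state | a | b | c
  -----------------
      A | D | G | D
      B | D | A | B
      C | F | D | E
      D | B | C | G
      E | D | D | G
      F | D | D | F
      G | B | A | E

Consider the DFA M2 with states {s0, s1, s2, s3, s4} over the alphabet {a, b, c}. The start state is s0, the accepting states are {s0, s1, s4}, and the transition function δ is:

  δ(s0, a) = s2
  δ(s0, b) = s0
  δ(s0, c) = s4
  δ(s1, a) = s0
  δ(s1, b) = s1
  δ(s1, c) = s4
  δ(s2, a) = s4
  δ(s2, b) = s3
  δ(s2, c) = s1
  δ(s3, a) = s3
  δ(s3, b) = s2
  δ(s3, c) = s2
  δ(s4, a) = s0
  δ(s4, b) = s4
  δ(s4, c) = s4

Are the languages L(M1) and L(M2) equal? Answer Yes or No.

The string a is accepted by M1 but rejected by M2.
So L(M1) ≠ L(M2).

No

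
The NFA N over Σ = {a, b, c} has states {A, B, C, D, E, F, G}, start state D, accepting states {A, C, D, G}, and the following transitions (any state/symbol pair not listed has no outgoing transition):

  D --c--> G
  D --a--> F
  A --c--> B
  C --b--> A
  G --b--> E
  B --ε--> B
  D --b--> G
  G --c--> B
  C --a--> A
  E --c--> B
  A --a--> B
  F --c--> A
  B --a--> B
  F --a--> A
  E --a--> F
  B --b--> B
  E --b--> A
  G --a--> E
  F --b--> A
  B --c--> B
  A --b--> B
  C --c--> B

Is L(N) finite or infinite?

finite

The useful states (reachable from D and able to reach an accepting state) are {A, D, E, F, G}.
Restricted to these states the transition graph has no cycle, so every accepting path has bounded length and L is finite.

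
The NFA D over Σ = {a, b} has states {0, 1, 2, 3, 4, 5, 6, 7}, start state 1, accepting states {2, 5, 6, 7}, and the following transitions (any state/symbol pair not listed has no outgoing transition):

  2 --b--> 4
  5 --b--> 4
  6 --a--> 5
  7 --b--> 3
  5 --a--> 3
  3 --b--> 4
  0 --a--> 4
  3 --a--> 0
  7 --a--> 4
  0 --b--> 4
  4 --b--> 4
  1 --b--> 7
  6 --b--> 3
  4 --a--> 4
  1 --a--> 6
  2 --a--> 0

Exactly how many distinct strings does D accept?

3

The useful subgraph on states {1, 5, 6, 7} is acyclic, so L(D) is finite; the longest accepting path visits 3 useful states, giving maximum string length 2.
Counting accepting paths from 1 by length: 2 of length 1, 1 of length 2. Total 3.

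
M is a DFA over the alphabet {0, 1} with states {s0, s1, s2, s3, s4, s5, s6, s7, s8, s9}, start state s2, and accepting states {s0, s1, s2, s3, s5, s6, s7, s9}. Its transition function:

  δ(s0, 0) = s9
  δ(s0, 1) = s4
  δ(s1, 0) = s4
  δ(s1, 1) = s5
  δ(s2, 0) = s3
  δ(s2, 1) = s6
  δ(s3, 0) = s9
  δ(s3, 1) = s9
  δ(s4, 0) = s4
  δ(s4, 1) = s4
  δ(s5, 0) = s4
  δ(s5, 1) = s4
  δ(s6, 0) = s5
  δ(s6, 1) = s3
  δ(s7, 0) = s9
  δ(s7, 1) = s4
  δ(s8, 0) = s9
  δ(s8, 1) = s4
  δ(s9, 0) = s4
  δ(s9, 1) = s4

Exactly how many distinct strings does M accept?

The useful subgraph on states {s2, s3, s5, s6, s9} is acyclic, so L(M) is finite; the longest accepting path visits 4 useful states, giving maximum string length 3.
Counting accepting paths from s2 by length: 1 of length 0, 2 of length 1, 4 of length 2, 2 of length 3. Total 9.

9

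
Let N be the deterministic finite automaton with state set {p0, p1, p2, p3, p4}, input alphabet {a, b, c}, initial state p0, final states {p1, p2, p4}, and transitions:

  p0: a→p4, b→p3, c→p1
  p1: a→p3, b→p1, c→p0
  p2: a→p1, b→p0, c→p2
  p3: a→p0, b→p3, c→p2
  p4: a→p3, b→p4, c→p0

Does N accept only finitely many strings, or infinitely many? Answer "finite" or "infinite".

State p0 is reachable from the start and can reach an accepting state, and it lies on the cycle p0 → p1 → p0.
Traversing that cycle any number of times yields accepted strings of unbounded length, so the language is infinite.

infinite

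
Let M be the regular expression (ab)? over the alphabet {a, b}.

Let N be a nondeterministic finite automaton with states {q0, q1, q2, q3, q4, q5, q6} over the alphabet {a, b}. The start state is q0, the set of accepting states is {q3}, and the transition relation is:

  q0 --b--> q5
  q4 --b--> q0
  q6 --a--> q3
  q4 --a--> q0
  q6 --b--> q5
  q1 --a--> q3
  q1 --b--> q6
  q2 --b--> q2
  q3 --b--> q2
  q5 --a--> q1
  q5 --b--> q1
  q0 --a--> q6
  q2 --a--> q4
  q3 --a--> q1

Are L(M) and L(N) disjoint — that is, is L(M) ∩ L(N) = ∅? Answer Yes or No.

Yes

Converting the expression M to a DFA (subset construction, then merging equivalent states) gives the minimal DFA with states {m0, m1, m2, m3}, start state m0, accepting states {m0, m3} and transitions m0: a→m1, b→m2; m1: a→m2, b→m3; m2: a→m2, b→m2; m3: a→m2, b→m2.
Exploring the product automaton M × N from the start pair (m0, q0), following both machines on each input symbol, reaches 10 state pairs: (m0, q0), (m1, q6), (m2, q5), (m2, q3), (m3, q5), (m2, q1), (m2, q2), (m2, q6), (m2, q4), (m2, q0).
M accepts in {m0, m3} and N accepts in {q3}; no reachable pair has both components accepting, so no string drives both machines to acceptance simultaneously and L(M) ∩ L(N) = ∅.
So no string is accepted by both, and the intersection is empty.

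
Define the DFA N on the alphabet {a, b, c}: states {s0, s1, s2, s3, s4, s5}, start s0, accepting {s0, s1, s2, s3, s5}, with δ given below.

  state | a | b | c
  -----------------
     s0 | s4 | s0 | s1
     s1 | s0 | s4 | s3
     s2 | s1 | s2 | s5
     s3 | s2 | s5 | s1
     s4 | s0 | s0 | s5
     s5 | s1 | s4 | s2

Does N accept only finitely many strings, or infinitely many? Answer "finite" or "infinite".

infinite

State s0 is reachable from the start and can reach an accepting state, and it lies on the cycle s0 → s0.
Traversing that cycle any number of times yields accepted strings of unbounded length, so the language is infinite.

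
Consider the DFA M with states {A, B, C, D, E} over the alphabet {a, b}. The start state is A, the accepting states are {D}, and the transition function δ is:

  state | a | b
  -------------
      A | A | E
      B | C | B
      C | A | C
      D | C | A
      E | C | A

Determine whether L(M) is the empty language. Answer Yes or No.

The states reachable from the start state are {A, C, E}.
None of the accepting states {D} is reachable, so no string is accepted and L(M) = ∅.

Yes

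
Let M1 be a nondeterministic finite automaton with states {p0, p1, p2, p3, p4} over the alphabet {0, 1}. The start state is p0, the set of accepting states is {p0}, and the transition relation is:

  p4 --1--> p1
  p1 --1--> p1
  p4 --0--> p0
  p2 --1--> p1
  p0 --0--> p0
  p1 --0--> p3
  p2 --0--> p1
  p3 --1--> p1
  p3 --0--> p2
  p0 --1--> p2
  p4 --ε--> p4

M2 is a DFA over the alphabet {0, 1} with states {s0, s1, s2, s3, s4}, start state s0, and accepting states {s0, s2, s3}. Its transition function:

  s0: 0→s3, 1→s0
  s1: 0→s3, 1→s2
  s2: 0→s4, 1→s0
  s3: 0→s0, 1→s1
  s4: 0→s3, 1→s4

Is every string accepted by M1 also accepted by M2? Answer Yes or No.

Yes

Exploring the product automaton M1 × M2 from the start pair (p0, s0), following both machines on each input symbol, reaches 13 state pairs: (p0, s0), (p0, s3), (p2, s0), (p2, s1), (p1, s3), (p1, s0), (p1, s2), (p3, s0), (p1, s1), (p3, s3), (p3, s4), (p2, s3), (p1, s4).
M1 accepts in {p0} and M2 accepts in {s0, s2, s3}. The reachable pairs whose M1-component is accepting are (p0, s0), (p0, s3); in each of them the M2-component is accepting too, so the product for L(M1) \ L(M2) (M1-component accepting, M2-component rejecting) has no reachable accepting pair and the difference is empty.
Hence every string in L(M1) is also in L(M2).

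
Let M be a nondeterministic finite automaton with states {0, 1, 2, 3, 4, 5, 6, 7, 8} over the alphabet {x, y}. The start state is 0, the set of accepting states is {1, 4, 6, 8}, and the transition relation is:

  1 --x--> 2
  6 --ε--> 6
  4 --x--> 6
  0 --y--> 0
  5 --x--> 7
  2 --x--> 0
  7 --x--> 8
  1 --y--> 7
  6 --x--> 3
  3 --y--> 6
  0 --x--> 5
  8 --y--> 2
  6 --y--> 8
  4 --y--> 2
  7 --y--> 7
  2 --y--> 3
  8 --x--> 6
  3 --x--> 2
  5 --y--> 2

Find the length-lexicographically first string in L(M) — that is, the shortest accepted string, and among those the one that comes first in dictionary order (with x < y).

A breadth-first search from 0 reaches an accepting state first via the path 0 → 5 → 7 → 8 on input xxx.
No string of length < 3 is accepted (BFS exhausts all shorter strings without reaching an accepting state), and xxx is the lexicographically least accepting string of length 3.

xxx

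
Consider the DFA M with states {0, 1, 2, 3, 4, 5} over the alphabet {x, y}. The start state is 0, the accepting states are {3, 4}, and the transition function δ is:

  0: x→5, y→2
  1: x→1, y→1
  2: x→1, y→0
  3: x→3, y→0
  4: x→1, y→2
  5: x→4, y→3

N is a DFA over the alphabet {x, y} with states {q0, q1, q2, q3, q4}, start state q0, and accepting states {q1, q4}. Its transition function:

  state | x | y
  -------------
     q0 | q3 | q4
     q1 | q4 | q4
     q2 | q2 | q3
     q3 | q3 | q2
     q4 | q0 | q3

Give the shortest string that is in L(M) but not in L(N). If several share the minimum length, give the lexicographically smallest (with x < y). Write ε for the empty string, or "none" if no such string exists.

The string xx is accepted by M but not by N.
No shorter string lies in the difference, and xx is the lexicographically first length-2 string in L(M) \ L(N).

xx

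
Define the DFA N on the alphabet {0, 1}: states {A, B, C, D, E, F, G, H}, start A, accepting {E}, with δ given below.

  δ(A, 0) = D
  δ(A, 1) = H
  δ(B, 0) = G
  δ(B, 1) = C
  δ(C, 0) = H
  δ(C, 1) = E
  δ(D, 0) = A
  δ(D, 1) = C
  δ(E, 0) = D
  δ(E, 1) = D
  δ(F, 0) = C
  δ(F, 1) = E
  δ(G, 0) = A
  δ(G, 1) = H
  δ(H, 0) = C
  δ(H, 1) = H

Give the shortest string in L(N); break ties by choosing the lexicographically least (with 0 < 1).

A breadth-first search from A reaches an accepting state first via the path A → D → C → E on input 011.
No string of length < 3 is accepted (BFS exhausts all shorter strings without reaching an accepting state), and 011 is the lexicographically least accepting string of length 3.

011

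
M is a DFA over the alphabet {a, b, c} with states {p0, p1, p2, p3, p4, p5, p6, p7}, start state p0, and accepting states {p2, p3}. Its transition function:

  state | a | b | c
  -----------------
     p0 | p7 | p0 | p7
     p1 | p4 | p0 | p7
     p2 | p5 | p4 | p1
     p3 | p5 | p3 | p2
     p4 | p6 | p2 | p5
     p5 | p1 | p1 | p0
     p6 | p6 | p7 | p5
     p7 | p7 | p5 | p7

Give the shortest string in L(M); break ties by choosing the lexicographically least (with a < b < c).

A breadth-first search from p0 reaches an accepting state first via the path p0 → p7 → p5 → p1 → p4 → p2 on input abaab.
No string of length < 5 is accepted (BFS exhausts all shorter strings without reaching an accepting state), and abaab is the lexicographically least accepting string of length 5.

abaab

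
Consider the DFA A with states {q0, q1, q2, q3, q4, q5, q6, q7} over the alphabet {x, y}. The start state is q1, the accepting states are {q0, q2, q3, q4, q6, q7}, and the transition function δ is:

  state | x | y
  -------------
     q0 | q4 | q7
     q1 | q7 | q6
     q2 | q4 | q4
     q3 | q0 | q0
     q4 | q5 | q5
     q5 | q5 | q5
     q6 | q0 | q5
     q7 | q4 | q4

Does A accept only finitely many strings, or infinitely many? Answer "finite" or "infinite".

finite

The useful states (reachable from q1 and able to reach an accepting state) are {q0, q1, q4, q6, q7}.
Restricted to these states the transition graph has no cycle, so every accepting path has bounded length and L is finite.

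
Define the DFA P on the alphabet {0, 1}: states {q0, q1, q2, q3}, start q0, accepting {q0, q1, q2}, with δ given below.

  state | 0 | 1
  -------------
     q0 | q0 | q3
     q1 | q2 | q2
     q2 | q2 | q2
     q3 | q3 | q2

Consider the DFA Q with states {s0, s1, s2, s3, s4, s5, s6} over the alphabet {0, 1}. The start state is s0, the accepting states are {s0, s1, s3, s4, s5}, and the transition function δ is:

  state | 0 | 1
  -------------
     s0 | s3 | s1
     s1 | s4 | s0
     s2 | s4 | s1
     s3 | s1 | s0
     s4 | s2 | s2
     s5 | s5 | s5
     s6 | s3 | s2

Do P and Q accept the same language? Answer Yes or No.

No

The string 101 is accepted by P but rejected by Q.
So L(P) ≠ L(Q).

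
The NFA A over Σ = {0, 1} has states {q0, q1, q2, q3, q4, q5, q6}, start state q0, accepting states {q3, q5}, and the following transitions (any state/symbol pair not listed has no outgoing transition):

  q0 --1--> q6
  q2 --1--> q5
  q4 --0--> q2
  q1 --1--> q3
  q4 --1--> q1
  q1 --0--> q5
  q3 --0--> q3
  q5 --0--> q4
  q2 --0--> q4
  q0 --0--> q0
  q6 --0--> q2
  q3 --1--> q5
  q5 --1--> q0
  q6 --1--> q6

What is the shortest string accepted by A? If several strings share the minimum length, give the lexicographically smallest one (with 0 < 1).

A breadth-first search from q0 reaches an accepting state first via the path q0 → q6 → q2 → q5 on input 101.
No string of length < 3 is accepted (BFS exhausts all shorter strings without reaching an accepting state), and 101 is the lexicographically least accepting string of length 3.

101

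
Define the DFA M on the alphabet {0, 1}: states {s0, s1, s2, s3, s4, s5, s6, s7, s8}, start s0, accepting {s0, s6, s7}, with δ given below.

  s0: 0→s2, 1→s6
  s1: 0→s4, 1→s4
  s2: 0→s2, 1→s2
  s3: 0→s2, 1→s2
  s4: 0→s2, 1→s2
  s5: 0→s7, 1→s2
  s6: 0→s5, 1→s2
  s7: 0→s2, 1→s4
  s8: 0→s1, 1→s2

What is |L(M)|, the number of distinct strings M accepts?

3

The useful subgraph on states {s0, s5, s6, s7} is acyclic, so L(M) is finite; the longest accepting path visits 4 useful states, giving maximum string length 3.
Counting accepting paths from s0 by length: 1 of length 0, 1 of length 1, 1 of length 3. Total 3.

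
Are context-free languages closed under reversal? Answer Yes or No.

Reversing the right-hand side of every production of a context-free grammar for L gives a context-free grammar for Lᴿ (induction on derivation length).
So the context-free languages are closed under reversal.

Yes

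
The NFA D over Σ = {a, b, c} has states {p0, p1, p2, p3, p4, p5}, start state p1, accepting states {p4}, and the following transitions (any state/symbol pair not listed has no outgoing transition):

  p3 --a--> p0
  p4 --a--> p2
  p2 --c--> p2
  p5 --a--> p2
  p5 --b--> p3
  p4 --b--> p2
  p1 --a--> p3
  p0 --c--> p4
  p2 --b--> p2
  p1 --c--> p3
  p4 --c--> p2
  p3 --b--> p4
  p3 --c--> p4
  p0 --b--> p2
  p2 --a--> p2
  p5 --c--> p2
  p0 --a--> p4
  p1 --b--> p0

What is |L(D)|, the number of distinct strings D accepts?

10

The useful subgraph on states {p0, p1, p3, p4} is acyclic, so L(D) is finite; the longest accepting path visits 4 useful states, giving maximum string length 3.
Counting accepting paths from p1 by length: 6 of length 2, 4 of length 3. Total 10.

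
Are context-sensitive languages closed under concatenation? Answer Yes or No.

Yes

With disjoint nonterminals (and terminals first replaced by fresh nonterminal copies so contexts cannot straddle the boundary), S → S₁S₂ added to two noncontracting grammars is noncontracting and generates L₁L₂; equivalently an LBA guesses the split point and checks each part in place.
So the context-sensitive languages are closed under concatenation.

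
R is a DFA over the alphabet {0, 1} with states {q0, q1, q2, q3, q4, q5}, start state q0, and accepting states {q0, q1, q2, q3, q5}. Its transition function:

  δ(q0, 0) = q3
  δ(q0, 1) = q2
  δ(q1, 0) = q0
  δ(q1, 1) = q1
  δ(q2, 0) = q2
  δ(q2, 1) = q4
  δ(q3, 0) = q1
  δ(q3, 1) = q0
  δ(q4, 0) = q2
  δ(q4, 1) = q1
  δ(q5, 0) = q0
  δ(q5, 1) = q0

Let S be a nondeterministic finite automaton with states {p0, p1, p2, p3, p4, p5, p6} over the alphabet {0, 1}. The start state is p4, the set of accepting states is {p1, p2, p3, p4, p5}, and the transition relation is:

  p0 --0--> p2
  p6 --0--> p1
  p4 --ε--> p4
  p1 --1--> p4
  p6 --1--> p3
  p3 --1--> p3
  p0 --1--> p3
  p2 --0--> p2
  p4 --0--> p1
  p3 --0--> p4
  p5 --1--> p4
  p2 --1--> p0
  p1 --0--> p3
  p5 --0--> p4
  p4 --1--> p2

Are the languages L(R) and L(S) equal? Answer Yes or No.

Yes

Exploring the product automaton R × S from the start pair (q0, p4), following both machines on each input symbol, reaches 5 state pairs: (q0, p4), (q3, p1), (q2, p2), (q1, p3), (q4, p0).
R accepts in {q0, q1, q2, q3, q5} and S accepts in {p1, p2, p3, p4, p5}. In every reachable pair the two components are either both accepting — (q0, p4), (q3, p1), (q2, p2), (q1, p3) — or both non-accepting, so no string is accepted by exactly one of the machines: L(R) \ L(S) and L(S) \ L(R) are both empty.
Hence every string is accepted by R iff it is accepted by S, and the two languages coincide.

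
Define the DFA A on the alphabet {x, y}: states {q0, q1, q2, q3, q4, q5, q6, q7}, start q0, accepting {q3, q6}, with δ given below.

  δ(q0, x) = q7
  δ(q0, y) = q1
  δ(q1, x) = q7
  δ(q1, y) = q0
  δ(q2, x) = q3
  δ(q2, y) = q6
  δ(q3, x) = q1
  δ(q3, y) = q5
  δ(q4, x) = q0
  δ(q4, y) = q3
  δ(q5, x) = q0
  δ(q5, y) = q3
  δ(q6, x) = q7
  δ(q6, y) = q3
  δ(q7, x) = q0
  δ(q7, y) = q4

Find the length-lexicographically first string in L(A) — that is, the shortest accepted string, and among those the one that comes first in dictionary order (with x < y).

A breadth-first search from q0 reaches an accepting state first via the path q0 → q7 → q4 → q3 on input xyy.
No string of length < 3 is accepted (BFS exhausts all shorter strings without reaching an accepting state), and xyy is the lexicographically least accepting string of length 3.

xyy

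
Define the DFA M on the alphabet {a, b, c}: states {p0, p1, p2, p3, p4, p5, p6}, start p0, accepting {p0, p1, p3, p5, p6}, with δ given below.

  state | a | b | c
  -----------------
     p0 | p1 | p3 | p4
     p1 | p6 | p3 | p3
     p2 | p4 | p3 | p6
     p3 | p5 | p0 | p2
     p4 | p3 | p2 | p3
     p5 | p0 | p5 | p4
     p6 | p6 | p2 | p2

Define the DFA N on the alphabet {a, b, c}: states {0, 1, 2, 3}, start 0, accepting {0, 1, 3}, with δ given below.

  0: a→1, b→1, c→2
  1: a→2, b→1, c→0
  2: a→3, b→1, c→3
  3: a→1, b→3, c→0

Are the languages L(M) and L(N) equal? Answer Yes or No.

No

The string aa is accepted by M but rejected by N.
So L(M) ≠ L(N).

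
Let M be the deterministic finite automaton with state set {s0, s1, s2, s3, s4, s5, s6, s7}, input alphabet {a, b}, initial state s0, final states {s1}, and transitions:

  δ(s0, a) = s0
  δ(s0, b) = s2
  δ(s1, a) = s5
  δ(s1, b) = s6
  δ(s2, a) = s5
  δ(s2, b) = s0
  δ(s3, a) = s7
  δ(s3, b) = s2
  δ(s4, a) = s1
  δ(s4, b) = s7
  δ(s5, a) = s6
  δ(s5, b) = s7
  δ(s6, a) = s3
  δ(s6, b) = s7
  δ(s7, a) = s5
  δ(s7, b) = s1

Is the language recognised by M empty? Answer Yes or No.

No

The string babb is accepted: the run s0 → s2 → s5 → s7 → s1 ends in the accepting state s1.
Since at least one string is accepted, L(M) is not empty.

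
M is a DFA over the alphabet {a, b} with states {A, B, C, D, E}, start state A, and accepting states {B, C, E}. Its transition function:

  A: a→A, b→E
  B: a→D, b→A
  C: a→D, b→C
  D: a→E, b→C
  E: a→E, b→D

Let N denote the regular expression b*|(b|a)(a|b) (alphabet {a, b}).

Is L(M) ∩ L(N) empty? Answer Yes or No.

No

The string b is accepted by both M and N.
Hence L(M) ∩ L(N) ≠ ∅.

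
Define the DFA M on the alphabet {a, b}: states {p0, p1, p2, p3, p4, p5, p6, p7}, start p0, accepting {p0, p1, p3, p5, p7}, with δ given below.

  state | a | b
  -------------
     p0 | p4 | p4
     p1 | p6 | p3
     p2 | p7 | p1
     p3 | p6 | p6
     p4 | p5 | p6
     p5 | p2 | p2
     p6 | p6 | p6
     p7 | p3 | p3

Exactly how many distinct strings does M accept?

The useful subgraph on states {p0, p1, p2, p3, p4, p5, p7} is acyclic, so L(M) is finite; the longest accepting path visits 6 useful states, giving maximum string length 5.
Counting accepting paths from p0 by length: 1 of length 0, 2 of length 2, 8 of length 4, 12 of length 5. Total 23.

23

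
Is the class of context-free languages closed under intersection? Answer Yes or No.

{aⁿbⁿcᵐ : m,n≥0} and {aᵐbⁿcⁿ : m,n≥0} are both context-free, but their intersection {aⁿbⁿcⁿ : n≥0} is not (pumping lemma).

No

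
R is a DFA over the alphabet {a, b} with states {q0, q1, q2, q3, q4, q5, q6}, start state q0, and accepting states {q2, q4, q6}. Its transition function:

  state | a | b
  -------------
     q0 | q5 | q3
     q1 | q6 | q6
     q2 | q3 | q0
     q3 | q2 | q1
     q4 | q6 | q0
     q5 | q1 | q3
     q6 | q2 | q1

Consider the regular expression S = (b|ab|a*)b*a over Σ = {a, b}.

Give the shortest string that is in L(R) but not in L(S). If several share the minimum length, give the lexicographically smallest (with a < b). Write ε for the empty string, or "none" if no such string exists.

The string aab is accepted by R but not by S.
No shorter string lies in the difference, and aab is the lexicographically first length-3 string in L(R) \ L(S).

aab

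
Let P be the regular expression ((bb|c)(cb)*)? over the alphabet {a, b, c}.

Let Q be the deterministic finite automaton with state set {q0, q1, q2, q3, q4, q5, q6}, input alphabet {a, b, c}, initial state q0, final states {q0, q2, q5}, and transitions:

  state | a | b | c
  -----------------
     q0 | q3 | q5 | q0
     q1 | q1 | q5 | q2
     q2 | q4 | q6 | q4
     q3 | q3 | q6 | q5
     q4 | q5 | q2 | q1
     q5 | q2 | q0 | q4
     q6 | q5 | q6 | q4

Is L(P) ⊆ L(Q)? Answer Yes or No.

Converting the expression P to a DFA (subset construction, then merging equivalent states) gives the minimal DFA with states {p0, p1, p2, p3}, start state p0, accepting states {p0, p3} and transitions p0: a→p1, b→p2, c→p3; p1: a→p1, b→p1, c→p1; p2: a→p1, b→p3, c→p1; p3: a→p1, b→p1, c→p2.
Exploring the product automaton P × Q from the start pair (p0, q0), following both machines on each input symbol, reaches 14 state pairs: (p0, q0), (p1, q3), (p2, q5), (p3, q0), (p1, q6), (p1, q5), (p1, q2), (p1, q4), (p2, q0), (p1, q0), (p1, q1), (p3, q5), (p2, q4), (p3, q2).
P accepts in {p0, p3} and Q accepts in {q0, q2, q5}. The reachable pairs whose P-component is accepting are (p0, q0), (p3, q0), (p3, q5), (p3, q2); in each of them the Q-component is accepting too, so the product for L(P) \ L(Q) (P-component accepting, Q-component rejecting) has no reachable accepting pair and the difference is empty.
Hence every string in L(P) is also in L(Q).

Yes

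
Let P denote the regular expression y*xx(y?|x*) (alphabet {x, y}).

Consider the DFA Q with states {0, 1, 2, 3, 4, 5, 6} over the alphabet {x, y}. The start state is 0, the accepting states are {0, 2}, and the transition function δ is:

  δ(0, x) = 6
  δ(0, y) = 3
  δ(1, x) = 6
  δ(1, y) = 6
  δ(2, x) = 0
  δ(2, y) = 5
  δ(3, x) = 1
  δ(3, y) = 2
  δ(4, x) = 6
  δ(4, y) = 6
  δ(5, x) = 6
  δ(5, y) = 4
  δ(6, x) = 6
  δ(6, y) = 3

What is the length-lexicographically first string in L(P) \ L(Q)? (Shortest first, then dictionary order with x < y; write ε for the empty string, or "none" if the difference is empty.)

The string xx is accepted by P but not by Q.
No shorter string lies in the difference, and xx is the lexicographically first length-2 string in L(P) \ L(Q).

xx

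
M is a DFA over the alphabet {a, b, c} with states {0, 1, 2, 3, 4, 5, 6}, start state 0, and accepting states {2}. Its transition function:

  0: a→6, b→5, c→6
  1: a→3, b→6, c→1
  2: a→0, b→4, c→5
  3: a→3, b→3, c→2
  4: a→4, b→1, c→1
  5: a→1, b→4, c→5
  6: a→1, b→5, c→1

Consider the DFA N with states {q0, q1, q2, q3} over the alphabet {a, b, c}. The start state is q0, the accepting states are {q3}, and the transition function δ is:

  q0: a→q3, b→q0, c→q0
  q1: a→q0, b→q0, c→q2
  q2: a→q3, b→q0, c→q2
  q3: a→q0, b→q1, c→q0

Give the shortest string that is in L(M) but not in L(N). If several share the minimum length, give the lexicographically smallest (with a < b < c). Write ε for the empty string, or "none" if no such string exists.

The string aaac is accepted by M but not by N.
No shorter string lies in the difference, and aaac is the lexicographically first length-4 string in L(M) \ L(N).

aaac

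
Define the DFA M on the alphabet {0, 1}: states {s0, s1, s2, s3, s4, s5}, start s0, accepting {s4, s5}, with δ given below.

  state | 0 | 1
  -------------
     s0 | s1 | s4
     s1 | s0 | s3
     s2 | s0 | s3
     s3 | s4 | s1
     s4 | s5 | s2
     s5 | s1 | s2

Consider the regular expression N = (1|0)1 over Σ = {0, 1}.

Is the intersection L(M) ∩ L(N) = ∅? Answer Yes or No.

Converting the expression N to a DFA (subset construction, then merging equivalent states) gives the minimal DFA with states {n0, n1, n2, n3}, start state n0, accepting states {n3} and transitions n0: 0→n1, 1→n1; n1: 0→n2, 1→n3; n2: 0→n2, 1→n2; n3: 0→n2, 1→n2.
Exploring the product automaton M × N from the start pair (s0, n0), following both machines on each input symbol, reaches 11 state pairs: (s0, n0), (s1, n1), (s4, n1), (s0, n2), (s3, n3), (s5, n2), (s2, n3), (s1, n2), (s4, n2), (s2, n2), (s3, n2).
M accepts in {s4, s5} and N accepts in {n3}; no reachable pair has both components accepting, so no string drives both machines to acceptance simultaneously and L(M) ∩ L(N) = ∅.
So no string is accepted by both, and the intersection is empty.

Yes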